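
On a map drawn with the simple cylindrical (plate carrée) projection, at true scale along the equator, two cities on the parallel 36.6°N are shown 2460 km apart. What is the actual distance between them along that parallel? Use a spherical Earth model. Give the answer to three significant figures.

For the equirectangular projection with φ₀ = 0 (plate carrée), h = 1 along meridians and k = sec φ along parallels.
Along the parallel at 36.6°, map distances are exaggerated by k = sec 36.6° = 1.246.
True distance = 2460 / 1.246 = 2460 × cos 36.6° ≈ 1970 km.

1970 km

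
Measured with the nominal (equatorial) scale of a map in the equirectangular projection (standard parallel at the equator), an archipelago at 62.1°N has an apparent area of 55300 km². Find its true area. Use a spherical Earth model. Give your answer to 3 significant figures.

25900 km²

Plate carrée maps x = Rλ, y = Rφ. The meridian scale is h = 1 and the parallel scale is k = 1/cos φ = sec φ.
Areal scale = h·k = 1 × sec φ; at 62.1°, h = 1.000, k = 2.137, so h·k = 2.137.
True area = apparent / (areal scale) = 55300 / 2.137 ≈ 25900 km².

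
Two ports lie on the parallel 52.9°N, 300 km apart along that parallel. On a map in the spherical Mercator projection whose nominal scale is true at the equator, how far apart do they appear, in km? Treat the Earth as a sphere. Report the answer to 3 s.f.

497 km

For Mercator, h = k = sec φ (a conformal cylindrical projection has a single point scale, 1/cos φ).
Along the parallel, k = sec 52.9° = 1/0.6032 = 1.658.
Map distance = 300 × 1.658 ≈ 497 km.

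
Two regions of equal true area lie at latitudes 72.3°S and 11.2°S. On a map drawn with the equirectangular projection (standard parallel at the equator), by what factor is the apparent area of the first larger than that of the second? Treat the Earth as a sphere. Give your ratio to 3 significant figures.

In the plate carrée (x = Rλ, y = Rφ), meridians are true-scale (h = 1) and parallels are stretched by k = sec φ.
Areal scale at 72.3°: h·k = 1.000 × 3.289 = 3.289.
Areal scale at 11.2°: h·k = 1.000 × 1.019 = 1.019.
Ratio = 3.289/1.019 ≈ 3.23.

3.23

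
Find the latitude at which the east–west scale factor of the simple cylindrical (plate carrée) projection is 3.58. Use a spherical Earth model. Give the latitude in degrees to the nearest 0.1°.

73.8°

Plate carrée: h = 1, k = sec φ along parallels.
sec φ = 3.58  ⇒  cos φ = 0.2793  ⇒  φ ≈ 73.8°.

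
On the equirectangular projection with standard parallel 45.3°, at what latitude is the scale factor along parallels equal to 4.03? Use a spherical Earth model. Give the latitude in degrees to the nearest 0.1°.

79.9°

With standard parallel φ₀ = 45.3°, the equirectangular projection gives x = Rλ cos φ₀, y = Rφ, so h = 1 and k = cos 45.3° / cos φ.
k = cos φ₀ / cos φ = 4.03  ⇒  cos φ = cos 45.3° / 4.03 = 0.1745.
φ = arccos(0.1745) ≈ 79.9°.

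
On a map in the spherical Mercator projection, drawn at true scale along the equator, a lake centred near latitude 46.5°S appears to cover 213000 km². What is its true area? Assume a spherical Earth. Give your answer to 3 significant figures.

Mercator is conformal, so the point scale is isotropic: h = k = sec φ = 1/cos φ.
Areal scale = k² = sec²φ = 1/cos²(46.5°) = 1/0.6884² = 2.110.
True area = apparent / (areal scale) = 213000 / 2.110 ≈ 101000 km².

101000 km²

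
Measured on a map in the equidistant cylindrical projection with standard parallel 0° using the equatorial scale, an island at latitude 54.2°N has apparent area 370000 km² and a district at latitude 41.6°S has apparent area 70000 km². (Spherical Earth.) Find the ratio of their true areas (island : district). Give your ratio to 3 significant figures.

4.13

Plate carrée has h = 1 and k = sec φ, giving areal scale sec φ; true area = (apparent area) · cos φ.
True area of island: 370000 × cos(54.2°) = 370000 × 0.5850 = 216400 km².
True area of district: 70000 × cos(41.6°) = 70000 × 0.7478 = 52350 km².
Ratio = 216400 / 52350 ≈ 4.13.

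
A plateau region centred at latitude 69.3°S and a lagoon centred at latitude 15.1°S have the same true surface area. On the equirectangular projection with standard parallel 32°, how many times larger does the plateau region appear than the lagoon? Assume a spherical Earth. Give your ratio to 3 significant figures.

In the equirectangular projection with standard parallel φ₀ = 32° (x = Rλ cos φ₀, y = Rφ), meridians are true-scale (h = 1) and the parallel scale is k = cos φ₀ / cos φ.
Areal scale at 69.3°: h·k = 1.000 × 2.399 = 2.399.
Areal scale at 15.1°: h·k = 1.000 × 0.8784 = 0.8784.
Ratio = 2.399/0.8784 ≈ 2.73.

2.73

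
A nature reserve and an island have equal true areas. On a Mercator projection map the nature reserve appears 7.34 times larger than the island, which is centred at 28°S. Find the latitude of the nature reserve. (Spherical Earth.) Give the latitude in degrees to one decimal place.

71.0°

For equal true areas on Mercator, apparent areas scale as sec²φ, so the ratio is cos²φ₂ / cos²φ₁.
cos²φ₂ / cos²φ₁ = 7.34  ⇒  cos φ₁ = cos 28° / √7.34 = 0.8829/2.709 = 0.3259.
φ₁ = arccos(0.3259) ≈ 71.0°.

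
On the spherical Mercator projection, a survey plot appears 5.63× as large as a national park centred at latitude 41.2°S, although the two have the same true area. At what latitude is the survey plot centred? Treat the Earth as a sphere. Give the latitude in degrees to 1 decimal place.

On Mercator, (apparent₁)/(apparent₂) = sec²φ₁ / sec²φ₂ when true areas are equal.
cos²φ₂ / cos²φ₁ = 5.63  ⇒  cos φ₁ = cos 41.2° / √5.63 = 0.7524/2.373 = 0.3171.
φ₁ = arccos(0.3171) ≈ 71.5°.

71.5°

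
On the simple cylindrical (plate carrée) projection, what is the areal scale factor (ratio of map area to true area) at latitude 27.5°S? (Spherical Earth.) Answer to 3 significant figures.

1.13

Plate carrée maps x = Rλ, y = Rφ. The meridian scale is h = 1 and the parallel scale is k = 1/cos φ = sec φ.
Areal scale = h·k = 1 × sec φ; at 27.5°, h = 1.000, k = 1.127, so h·k = 1.127.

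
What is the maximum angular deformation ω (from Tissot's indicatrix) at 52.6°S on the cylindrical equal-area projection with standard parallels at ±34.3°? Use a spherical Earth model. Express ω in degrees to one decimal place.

34.7°

For cylindrical equal-area with standard parallel φ₀, h = cos φ / cos φ₀ and k = cos φ₀ / cos φ, so h·k = 1.
At 52.6°: h = 0.7352, k = 1.360; principal scales a = 1.360, b = 0.7352.
sin(ω/2) = (a − b)/(a + b) = 0.6249/2.095 = 0.2982, so ω = 2 arcsin(0.2982) ≈ 34.7°.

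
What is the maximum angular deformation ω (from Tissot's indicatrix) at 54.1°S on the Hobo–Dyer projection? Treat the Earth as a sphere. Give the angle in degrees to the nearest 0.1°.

34.1°

Hobo–Dyer is a cylindrical equal-area projection with standard parallels at ±37.5°. For cylindrical equal-area with standard parallel φ₀, h = cos φ / cos φ₀ and k = cos φ₀ / cos φ, so h·k = 1.
At 54.1°: h = 0.7391, k = 1.353; principal scales a = 1.353, b = 0.7391.
sin(ω/2) = (a − b)/(a + b) = 0.6139/2.092 = 0.2934, so ω = 2 arcsin(0.2934) ≈ 34.1°.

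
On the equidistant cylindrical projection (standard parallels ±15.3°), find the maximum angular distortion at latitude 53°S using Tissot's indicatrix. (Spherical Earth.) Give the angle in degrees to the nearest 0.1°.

26.8°

With standard parallel φ₀ = 15.3°, the equirectangular projection gives x = Rλ cos φ₀, y = Rφ, so h = 1 and k = cos 15.3° / cos φ.
At 53°: h = 1.000, k = 1.603; principal scales a = 1.603, b = 1.000.
sin(ω/2) = (a − b)/(a + b) = 0.6027/2.603 = 0.2316, so ω = 2 arcsin(0.2316) ≈ 26.8°.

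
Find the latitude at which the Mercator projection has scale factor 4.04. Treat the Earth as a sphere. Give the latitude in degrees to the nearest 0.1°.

Mercator scale is k = sec φ = 1/cos φ.
1/cos φ = 4.04  ⇒  cos φ = 0.2475  ⇒  φ = arccos(0.2475) ≈ 75.7°.

75.7°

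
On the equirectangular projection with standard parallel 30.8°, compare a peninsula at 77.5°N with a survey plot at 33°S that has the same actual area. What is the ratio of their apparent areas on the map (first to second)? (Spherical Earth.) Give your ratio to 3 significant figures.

With standard parallel φ₀ = 30.8°, the equirectangular projection gives x = Rλ cos φ₀, y = Rφ, so h = 1 and k = cos 30.8° / cos φ.
Areal scale at 77.5°: h·k = 1.000 × 3.969 = 3.969.
Areal scale at 33°: h·k = 1.000 × 1.024 = 1.024.
Ratio = 3.969/1.024 ≈ 3.87.

3.87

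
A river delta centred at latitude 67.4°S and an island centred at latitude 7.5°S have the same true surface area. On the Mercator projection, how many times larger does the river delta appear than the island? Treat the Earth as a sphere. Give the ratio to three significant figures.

Mercator is conformal with k = sec φ, so areal scale = k² = sec²φ.
At 67.4°: sec²(67.4°) = 1/0.3843² = 6.771.
At 7.5°: sec²(7.5°) = 1/0.9914² = 1.017.
Ratio = 6.771/1.017 = cos²(7.5°)/cos²(67.4°) ≈ 6.66.

6.66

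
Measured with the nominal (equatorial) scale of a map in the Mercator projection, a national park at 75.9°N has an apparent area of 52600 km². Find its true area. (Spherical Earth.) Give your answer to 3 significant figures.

Mercator is conformal, so the point scale is isotropic: h = k = sec φ = 1/cos φ.
Areal scale = k² = sec²φ = 1/cos²(75.9°) = 1/0.2436² = 16.85.
True area = apparent / (areal scale) = 52600 / 16.85 ≈ 3120 km².

3120 km²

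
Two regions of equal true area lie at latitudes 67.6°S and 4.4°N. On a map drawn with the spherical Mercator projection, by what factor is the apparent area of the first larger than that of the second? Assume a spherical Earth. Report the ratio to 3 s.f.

6.85

Mercator is conformal with k = sec φ, so areal scale = k² = sec²φ.
At 67.6°: sec²(67.6°) = 1/0.3811² = 6.886.
At 4.4°: sec²(4.4°) = 1/0.9971² = 1.006.
Ratio = 6.886/1.006 = cos²(4.4°)/cos²(67.6°) ≈ 6.85.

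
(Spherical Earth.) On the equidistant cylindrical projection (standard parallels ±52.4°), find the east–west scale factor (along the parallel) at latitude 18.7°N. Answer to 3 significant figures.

0.644

With standard parallel φ₀ = 52.4°, the equirectangular projection gives x = Rλ cos φ₀, y = Rφ, so h = 1 and k = cos 52.4° / cos φ.
k = cos 52.4° / cos 18.7° = 0.6101/0.9472 = 0.6441.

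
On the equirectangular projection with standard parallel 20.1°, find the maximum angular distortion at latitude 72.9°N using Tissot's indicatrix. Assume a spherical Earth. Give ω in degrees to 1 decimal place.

63.1°

The equidistant cylindrical projection with φ₀ = 20.1° has h = 1 (meridians true) and k = cos φ₀ / cos φ along parallels.
At 72.9°: h = 1.000, k = 3.194; principal scales a = 3.194, b = 1.000.
sin(ω/2) = (a − b)/(a + b) = 2.194/4.194 = 0.5231, so ω = 2 arcsin(0.5231) ≈ 63.1°.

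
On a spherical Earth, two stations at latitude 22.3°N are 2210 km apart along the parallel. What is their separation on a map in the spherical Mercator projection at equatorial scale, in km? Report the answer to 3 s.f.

For Mercator, h = k = sec φ (a conformal cylindrical projection has a single point scale, 1/cos φ).
Along the parallel, k = sec 22.3° = 1/0.9252 = 1.081.
Map distance = 2210 × 1.081 ≈ 2390 km.

2390 km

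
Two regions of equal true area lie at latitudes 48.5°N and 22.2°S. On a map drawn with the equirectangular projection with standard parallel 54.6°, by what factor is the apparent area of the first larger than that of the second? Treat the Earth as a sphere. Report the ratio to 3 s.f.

1.40

The equidistant cylindrical projection with φ₀ = 54.6° has h = 1 (meridians true) and k = cos φ₀ / cos φ along parallels.
Areal scale at 48.5°: h·k = 1.000 × 0.8742 = 0.8742.
Areal scale at 22.2°: h·k = 1.000 × 0.6257 = 0.6257.
Ratio = 0.8742/0.6257 ≈ 1.40.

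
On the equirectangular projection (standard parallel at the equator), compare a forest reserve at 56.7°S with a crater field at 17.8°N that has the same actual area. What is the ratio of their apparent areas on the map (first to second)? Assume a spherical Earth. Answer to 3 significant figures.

1.73

For the equirectangular projection with φ₀ = 0 (plate carrée), h = 1 along meridians and k = sec φ along parallels.
Areal scale at 56.7°: h·k = 1.000 × 1.821 = 1.821.
Areal scale at 17.8°: h·k = 1.000 × 1.050 = 1.050.
Ratio = 1.821/1.050 ≈ 1.73.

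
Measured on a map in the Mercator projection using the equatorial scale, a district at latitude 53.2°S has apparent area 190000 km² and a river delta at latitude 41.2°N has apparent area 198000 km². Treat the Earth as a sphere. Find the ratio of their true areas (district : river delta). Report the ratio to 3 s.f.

On Mercator the areal scale is sec²φ, so true area = apparent × cos²φ.
True area of district: 190000 × cos²(53.2°) = 190000 × 0.3588 = 68180 km².
True area of river delta: 198000 × cos²(41.2°) = 198000 × 0.5661 = 112100 km².
Ratio = 68180 / 112100 ≈ 0.608.

0.608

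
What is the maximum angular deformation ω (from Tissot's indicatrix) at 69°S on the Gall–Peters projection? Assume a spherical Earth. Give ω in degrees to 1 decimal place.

The Gall–Peters projection is cylindrical equal-area with φ₀ = 45°. Cylindrical equal-area (φ₀ = 45°): h = cos φ / cos 45° along meridians, k = cos 45° / cos φ along parallels; h·k = 1.
At 69°: h = 0.5068, k = 1.973; principal scales a = 1.973, b = 0.5068.
sin(ω/2) = (a − b)/(a + b) = 1.466/2.480 = 0.5913, so ω = 2 arcsin(0.5913) ≈ 72.5°.

72.5°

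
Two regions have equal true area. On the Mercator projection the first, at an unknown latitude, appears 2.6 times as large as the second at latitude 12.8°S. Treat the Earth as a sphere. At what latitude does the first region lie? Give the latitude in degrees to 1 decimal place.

Mercator areal scale is sec²φ, so apparent-area ratio = sec²φ₁ / sec²φ₂ = cos²φ₂ / cos²φ₁.
cos²φ₂ / cos²φ₁ = 2.6  ⇒  cos φ₁ = cos 12.8° / √2.6 = 0.9751/1.612 = 0.6048.
φ₁ = arccos(0.6048) ≈ 52.8°.

52.8°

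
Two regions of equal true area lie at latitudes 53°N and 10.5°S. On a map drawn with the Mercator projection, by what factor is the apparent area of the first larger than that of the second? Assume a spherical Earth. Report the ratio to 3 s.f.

Mercator areal scale is sec²φ.
At 53°: sec²(53°) = 1/0.6018² = 2.761.
At 10.5°: sec²(10.5°) = 1/0.9833² = 1.034.
Ratio = 2.761/1.034 = cos²(10.5°)/cos²(53°) ≈ 2.67.

2.67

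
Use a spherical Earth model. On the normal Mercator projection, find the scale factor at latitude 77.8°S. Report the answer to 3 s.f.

Mercator is conformal, so the point scale is isotropic: h = k = sec φ = 1/cos φ.
k = 1/cos 77.8° = 1/0.2113 = 4.732.

4.73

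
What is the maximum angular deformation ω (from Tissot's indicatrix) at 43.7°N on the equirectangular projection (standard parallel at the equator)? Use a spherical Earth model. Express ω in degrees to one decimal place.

For the equirectangular projection with φ₀ = 0 (plate carrée), h = 1 along meridians and k = sec φ along parallels.
At 43.7°: h = 1.000, k = 1.383; principal scales a = 1.383, b = 1.000.
sin(ω/2) = (a − b)/(a + b) = 0.3832/2.383 = 0.1608, so ω = 2 arcsin(0.1608) ≈ 18.5°.

18.5°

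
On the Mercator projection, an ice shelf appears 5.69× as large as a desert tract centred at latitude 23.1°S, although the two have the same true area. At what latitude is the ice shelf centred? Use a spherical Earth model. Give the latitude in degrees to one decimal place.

Mercator areal scale is sec²φ, so apparent-area ratio = sec²φ₁ / sec²φ₂ = cos²φ₂ / cos²φ₁.
cos²φ₂ / cos²φ₁ = 5.69  ⇒  cos φ₁ = cos 23.1° / √5.69 = 0.9198/2.385 = 0.3856.
φ₁ = arccos(0.3856) ≈ 67.3°.

67.3°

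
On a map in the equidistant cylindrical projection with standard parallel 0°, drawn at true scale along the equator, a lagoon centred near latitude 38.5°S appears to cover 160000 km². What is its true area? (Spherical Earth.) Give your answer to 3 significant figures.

Plate carrée maps x = Rλ, y = Rφ. The meridian scale is h = 1 and the parallel scale is k = 1/cos φ = sec φ.
Areal scale = h·k = 1 × sec φ; at 38.5°, h = 1.000, k = 1.278, so h·k = 1.278.
True area = apparent / (areal scale) = 160000 / 1.278 ≈ 125000 km².

125000 km²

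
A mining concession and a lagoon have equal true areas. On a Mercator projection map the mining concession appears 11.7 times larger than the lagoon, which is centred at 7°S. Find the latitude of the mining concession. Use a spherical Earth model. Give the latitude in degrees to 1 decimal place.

Mercator areal scale is sec²φ, so apparent-area ratio = sec²φ₁ / sec²φ₂ = cos²φ₂ / cos²φ₁.
cos²φ₂ / cos²φ₁ = 11.7  ⇒  cos φ₁ = cos 7° / √11.7 = 0.9925/3.421 = 0.2902.
φ₁ = arccos(0.2902) ≈ 73.1°.

73.1°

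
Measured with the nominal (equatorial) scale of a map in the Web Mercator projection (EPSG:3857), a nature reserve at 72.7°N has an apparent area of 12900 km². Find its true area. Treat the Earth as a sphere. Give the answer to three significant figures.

Mercator is conformal, so the point scale is isotropic: h = k = sec φ = 1/cos φ.
Areal scale = k² = sec²φ = 1/cos²(72.7°) = 1/0.2974² = 11.31.
True area = apparent / (areal scale) = 12900 / 11.31 ≈ 1140 km².

1140 km²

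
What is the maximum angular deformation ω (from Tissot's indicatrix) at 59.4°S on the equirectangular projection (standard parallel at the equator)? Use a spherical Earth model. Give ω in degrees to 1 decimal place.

38.0°

In the plate carrée (x = Rλ, y = Rφ), meridians are true-scale (h = 1) and parallels are stretched by k = sec φ.
At 59.4°: h = 1.000, k = 1.964; principal scales a = 1.964, b = 1.000.
sin(ω/2) = (a − b)/(a + b) = 0.9645/2.964 = 0.3253, so ω = 2 arcsin(0.3253) ≈ 38.0°.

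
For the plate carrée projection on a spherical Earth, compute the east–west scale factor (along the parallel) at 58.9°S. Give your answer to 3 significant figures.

1.94

In the plate carrée (x = Rλ, y = Rφ), meridians are true-scale (h = 1) and parallels are stretched by k = sec φ.
k = 1/cos 58.9° = 1/0.5165 = 1.936.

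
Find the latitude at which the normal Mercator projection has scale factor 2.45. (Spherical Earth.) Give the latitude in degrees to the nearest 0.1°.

Mercator scale is k = sec φ = 1/cos φ.
1/cos φ = 2.45  ⇒  cos φ = 0.4082  ⇒  φ = arccos(0.4082) ≈ 65.9°.

65.9°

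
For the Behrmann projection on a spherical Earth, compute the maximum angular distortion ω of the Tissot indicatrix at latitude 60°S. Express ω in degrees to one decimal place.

60.0°

The Behrmann projection is cylindrical equal-area with φ₀ = 30°. Cylindrical equal-area (φ₀ = 30°): h = cos φ / cos 30° along meridians, k = cos 30° / cos φ along parallels; h·k = 1.
At 60°: h = 0.5774, k = 1.732; principal scales a = 1.732, b = 0.5774.
sin(ω/2) = (a − b)/(a + b) = 1.155/2.309 = 0.5000, so ω = 2 arcsin(0.5000) ≈ 60.0°.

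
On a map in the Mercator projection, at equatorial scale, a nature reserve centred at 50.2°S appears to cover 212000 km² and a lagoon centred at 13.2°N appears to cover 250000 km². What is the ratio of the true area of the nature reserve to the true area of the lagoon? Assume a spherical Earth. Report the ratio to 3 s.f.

Mercator's areal exaggeration is sec²φ; hence true area = (apparent area) · cos²φ.
True area of nature reserve: 212000 × cos²(50.2°) = 212000 × 0.4097 = 86860 km².
True area of lagoon: 250000 × cos²(13.2°) = 250000 × 0.9479 = 237000 km².
Ratio = 86860 / 237000 ≈ 0.367.

0.367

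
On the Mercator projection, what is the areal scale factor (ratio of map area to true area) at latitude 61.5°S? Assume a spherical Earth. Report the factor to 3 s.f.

4.39

The Mercator projection is conformal; its linear scale factor is the same in every direction and equals sec φ = 1/cos φ.
Areal scale = k² = sec²φ = 1/cos²(61.5°) = 1/0.4772² = 4.392.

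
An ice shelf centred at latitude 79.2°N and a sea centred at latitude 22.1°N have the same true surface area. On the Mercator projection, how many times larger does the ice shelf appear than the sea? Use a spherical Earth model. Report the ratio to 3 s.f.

Mercator areal scale is sec²φ.
At 79.2°: sec²(79.2°) = 1/0.1874² = 28.48.
At 22.1°: sec²(22.1°) = 1/0.9265² = 1.165.
Ratio = 28.48/1.165 = cos²(22.1°)/cos²(79.2°) ≈ 24.4.

24.4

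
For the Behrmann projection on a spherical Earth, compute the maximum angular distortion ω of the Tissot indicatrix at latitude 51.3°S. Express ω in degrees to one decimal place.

36.7°

Behrmann is a cylindrical equal-area projection with standard parallels at ±30°. A cylindrical equal-area projection with standard parallel φ₀ has meridian scale h = cos φ / cos φ₀ and parallel scale k = cos φ₀ / cos φ (so areas are preserved, h·k = 1).
At 51.3°: h = 0.7220, k = 1.385; principal scales a = 1.385, b = 0.7220.
sin(ω/2) = (a − b)/(a + b) = 0.6631/2.107 = 0.3147, so ω = 2 arcsin(0.3147) ≈ 36.7°.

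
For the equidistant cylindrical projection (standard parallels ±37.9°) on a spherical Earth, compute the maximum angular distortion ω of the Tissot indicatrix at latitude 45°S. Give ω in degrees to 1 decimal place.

6.3°

With standard parallel φ₀ = 37.9°, the equirectangular projection gives x = Rλ cos φ₀, y = Rφ, so h = 1 and k = cos 37.9° / cos φ.
At 45°: h = 1.000, k = 1.116; principal scales a = 1.116, b = 1.000.
sin(ω/2) = (a − b)/(a + b) = 0.1159/2.116 = 0.05479, so ω = 2 arcsin(0.05479) ≈ 6.3°.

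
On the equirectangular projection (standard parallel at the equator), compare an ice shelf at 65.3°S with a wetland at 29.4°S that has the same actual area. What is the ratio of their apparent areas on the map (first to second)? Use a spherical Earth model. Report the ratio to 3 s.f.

Plate carrée maps x = Rλ, y = Rφ. The meridian scale is h = 1 and the parallel scale is k = 1/cos φ = sec φ.
Areal scale at 65.3°: h·k = 1.000 × 2.393 = 2.393.
Areal scale at 29.4°: h·k = 1.000 × 1.148 = 1.148.
Ratio = 2.393/1.148 ≈ 2.08.

2.08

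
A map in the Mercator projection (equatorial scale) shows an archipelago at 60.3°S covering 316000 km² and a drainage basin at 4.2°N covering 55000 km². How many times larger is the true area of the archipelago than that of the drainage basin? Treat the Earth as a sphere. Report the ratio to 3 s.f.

Since Mercator area scale is 1/cos²φ, the true area equals the apparent area multiplied by cos²φ.
True area of archipelago: 316000 × cos²(60.3°) = 316000 × 0.2455 = 77570 km².
True area of drainage basin: 55000 × cos²(4.2°) = 55000 × 0.9946 = 54700 km².
Ratio = 77570 / 54700 ≈ 1.42.

1.42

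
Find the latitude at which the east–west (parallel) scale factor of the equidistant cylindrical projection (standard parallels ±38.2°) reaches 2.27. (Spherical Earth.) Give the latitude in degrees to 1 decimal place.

69.7°

With standard parallel φ₀ = 38.2°, the equirectangular projection gives x = Rλ cos φ₀, y = Rφ, so h = 1 and k = cos 38.2° / cos φ.
k = cos φ₀ / cos φ = 2.27  ⇒  cos φ = cos 38.2° / 2.27 = 0.3462.
φ = arccos(0.3462) ≈ 69.7°.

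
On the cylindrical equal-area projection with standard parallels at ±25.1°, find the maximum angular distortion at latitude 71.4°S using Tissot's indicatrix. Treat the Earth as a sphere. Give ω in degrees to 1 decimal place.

A cylindrical equal-area projection with standard parallel φ₀ has meridian scale h = cos φ / cos φ₀ and parallel scale k = cos φ₀ / cos φ (so areas are preserved, h·k = 1).
At 71.4°: h = 0.3522, k = 2.839; principal scales a = 2.839, b = 0.3522.
sin(ω/2) = (a − b)/(a + b) = 2.487/3.191 = 0.7793, so ω = 2 arcsin(0.7793) ≈ 102.4°.

102.4°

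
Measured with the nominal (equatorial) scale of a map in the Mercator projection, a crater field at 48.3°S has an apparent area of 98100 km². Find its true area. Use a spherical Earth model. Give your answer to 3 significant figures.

43400 km²

The Mercator projection is conformal; its linear scale factor is the same in every direction and equals sec φ = 1/cos φ.
Areal scale = k² = sec²φ = 1/cos²(48.3°) = 1/0.6652² = 2.260.
True area = apparent / (areal scale) = 98100 / 2.260 ≈ 43400 km².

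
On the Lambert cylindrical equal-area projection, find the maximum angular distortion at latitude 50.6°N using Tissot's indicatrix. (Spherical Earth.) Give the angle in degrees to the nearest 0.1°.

The Lambert cylindrical equal-area projection is the cylindrical equal-area projection with its standard parallel at the equator (φ₀ = 0). Cylindrical equal-area (φ₀ = 0°): h = cos φ / cos 0° along meridians, k = cos 0° / cos φ along parallels; h·k = 1.
At 50.6°: h = 0.6347, k = 1.575; principal scales a = 1.575, b = 0.6347.
sin(ω/2) = (a − b)/(a + b) = 0.9407/2.210 = 0.4256, so ω = 2 arcsin(0.4256) ≈ 50.4°.

50.4°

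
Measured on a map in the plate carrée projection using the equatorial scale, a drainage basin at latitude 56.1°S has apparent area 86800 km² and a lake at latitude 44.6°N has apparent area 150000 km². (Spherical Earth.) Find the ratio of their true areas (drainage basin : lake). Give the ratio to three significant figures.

On the plate carrée, areal scale = h·k = 1 × sec φ, so true area = apparent × cos φ.
True area of drainage basin: 86800 × cos(56.1°) = 86800 × 0.5577 = 48410 km².
True area of lake: 150000 × cos(44.6°) = 150000 × 0.7120 = 106800 km².
Ratio = 48410 / 106800 ≈ 0.453.

0.453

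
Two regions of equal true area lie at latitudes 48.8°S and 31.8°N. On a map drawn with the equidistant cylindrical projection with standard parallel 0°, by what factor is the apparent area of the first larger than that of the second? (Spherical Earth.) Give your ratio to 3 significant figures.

1.29

For the equirectangular projection with φ₀ = 0 (plate carrée), h = 1 along meridians and k = sec φ along parallels.
Areal scale at 48.8°: h·k = 1.000 × 1.518 = 1.518.
Areal scale at 31.8°: h·k = 1.000 × 1.177 = 1.177.
Ratio = 1.518/1.177 ≈ 1.29.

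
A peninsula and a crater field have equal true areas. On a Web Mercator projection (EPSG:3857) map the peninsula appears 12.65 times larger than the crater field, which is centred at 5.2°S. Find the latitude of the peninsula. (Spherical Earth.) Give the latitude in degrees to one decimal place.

On Mercator, (apparent₁)/(apparent₂) = sec²φ₁ / sec²φ₂ when true areas are equal.
cos²φ₂ / cos²φ₁ = 12.65  ⇒  cos φ₁ = cos 5.2° / √12.65 = 0.9959/3.557 = 0.2800.
φ₁ = arccos(0.2800) ≈ 73.7°.

73.7°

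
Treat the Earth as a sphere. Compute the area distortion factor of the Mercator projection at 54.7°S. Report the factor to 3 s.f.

Mercator is conformal, so the point scale is isotropic: h = k = sec φ = 1/cos φ.
Areal scale = k² = sec²φ = 1/cos²(54.7°) = 1/0.5779² = 2.995.

2.99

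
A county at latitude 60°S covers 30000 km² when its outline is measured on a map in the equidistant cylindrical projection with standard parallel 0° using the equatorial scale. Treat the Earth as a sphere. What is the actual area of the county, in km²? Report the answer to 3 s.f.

Plate carrée maps x = Rλ, y = Rφ. The meridian scale is h = 1 and the parallel scale is k = 1/cos φ = sec φ.
Areal scale = h·k = 1 × sec φ; at 60°, h = 1.000, k = 2.000, so h·k = 2.000.
True area = apparent / (areal scale) = 30000 / 2.000 ≈ 15000 km².

15000 km²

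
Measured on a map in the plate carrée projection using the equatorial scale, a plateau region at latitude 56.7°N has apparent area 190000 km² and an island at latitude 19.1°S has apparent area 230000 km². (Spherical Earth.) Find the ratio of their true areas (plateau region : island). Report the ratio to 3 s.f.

Plate carrée has h = 1 and k = sec φ, giving areal scale sec φ; true area = (apparent area) · cos φ.
True area of plateau region: 190000 × cos(56.7°) = 190000 × 0.5490 = 104300 km².
True area of island: 230000 × cos(19.1°) = 230000 × 0.9449 = 217300 km².
Ratio = 104300 / 217300 ≈ 0.480.

0.480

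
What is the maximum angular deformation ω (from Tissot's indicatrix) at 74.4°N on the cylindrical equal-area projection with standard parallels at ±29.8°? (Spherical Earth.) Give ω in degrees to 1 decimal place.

111.1°

A cylindrical equal-area projection with standard parallel φ₀ has meridian scale h = cos φ / cos φ₀ and parallel scale k = cos φ₀ / cos φ (so areas are preserved, h·k = 1).
At 74.4°: h = 0.3099, k = 3.227; principal scales a = 3.227, b = 0.3099.
sin(ω/2) = (a − b)/(a + b) = 2.917/3.537 = 0.8248, so ω = 2 arcsin(0.8248) ≈ 111.1°.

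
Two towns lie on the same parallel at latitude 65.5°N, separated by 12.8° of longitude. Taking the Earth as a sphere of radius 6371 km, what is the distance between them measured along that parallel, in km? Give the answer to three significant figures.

590 km

Arc length along a parallel = R cos φ · Δλ (with Δλ in radians).
= 6371 × cos 65.5° × (12.8° × π/180) = 6371 × 0.4147 × 0.2234 ≈ 590 km.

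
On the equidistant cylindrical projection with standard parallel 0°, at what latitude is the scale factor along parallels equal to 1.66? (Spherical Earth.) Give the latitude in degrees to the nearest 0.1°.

Plate carrée: h = 1, k = sec φ along parallels.
sec φ = 1.66  ⇒  cos φ = 0.6024  ⇒  φ ≈ 53.0°.

53.0°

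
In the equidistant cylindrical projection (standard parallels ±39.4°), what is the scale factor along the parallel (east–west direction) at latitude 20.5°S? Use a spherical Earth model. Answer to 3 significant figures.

With standard parallel φ₀ = 39.4°, the equirectangular projection gives x = Rλ cos φ₀, y = Rφ, so h = 1 and k = cos 39.4° / cos φ.
k = cos 39.4° / cos 20.5° = 0.7727/0.9367 = 0.8250.

0.825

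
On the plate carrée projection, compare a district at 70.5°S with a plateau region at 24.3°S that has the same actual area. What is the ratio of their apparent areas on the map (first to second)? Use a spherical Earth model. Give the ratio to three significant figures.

Plate carrée maps x = Rλ, y = Rφ. The meridian scale is h = 1 and the parallel scale is k = 1/cos φ = sec φ.
Areal scale at 70.5°: h·k = 1.000 × 2.996 = 2.996.
Areal scale at 24.3°: h·k = 1.000 × 1.097 = 1.097.
Ratio = 2.996/1.097 ≈ 2.73.

2.73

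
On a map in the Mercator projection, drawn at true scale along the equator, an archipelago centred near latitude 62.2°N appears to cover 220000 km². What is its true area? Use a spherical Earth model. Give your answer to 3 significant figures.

Mercator is conformal, so the point scale is isotropic: h = k = sec φ = 1/cos φ.
Areal scale = k² = sec²φ = 1/cos²(62.2°) = 1/0.4664² = 4.597.
True area = apparent / (areal scale) = 220000 / 4.597 ≈ 47900 km².

47900 km²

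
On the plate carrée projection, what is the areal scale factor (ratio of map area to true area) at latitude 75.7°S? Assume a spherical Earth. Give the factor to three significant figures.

For the equirectangular projection with φ₀ = 0 (plate carrée), h = 1 along meridians and k = sec φ along parallels.
Areal scale = h·k = 1 × sec φ; at 75.7°, h = 1.000, k = 4.049, so h·k = 4.049.

4.05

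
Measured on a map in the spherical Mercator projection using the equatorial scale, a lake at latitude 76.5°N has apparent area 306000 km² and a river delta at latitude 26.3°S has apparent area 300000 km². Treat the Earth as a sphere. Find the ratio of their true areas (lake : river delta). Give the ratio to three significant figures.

On Mercator the areal scale is sec²φ, so true area = apparent × cos²φ.
True area of lake: 306000 × cos²(76.5°) = 306000 × 0.05450 = 16680 km².
True area of river delta: 300000 × cos²(26.3°) = 300000 × 0.8037 = 241100 km².
Ratio = 16680 / 241100 ≈ 0.0692.

0.0692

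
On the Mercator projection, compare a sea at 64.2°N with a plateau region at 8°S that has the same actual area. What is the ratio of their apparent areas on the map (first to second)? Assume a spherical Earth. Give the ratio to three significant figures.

Mercator areal scale is sec²φ.
At 64.2°: sec²(64.2°) = 1/0.4352² = 5.279.
At 8°: sec²(8°) = 1/0.9903² = 1.020.
Ratio = 5.279/1.020 = cos²(8°)/cos²(64.2°) ≈ 5.18.

5.18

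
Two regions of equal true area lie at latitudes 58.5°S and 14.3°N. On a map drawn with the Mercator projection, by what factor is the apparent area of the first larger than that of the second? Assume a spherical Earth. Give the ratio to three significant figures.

3.44

Mercator areal scale is sec²φ.
At 58.5°: sec²(58.5°) = 1/0.5225² = 3.663.
At 14.3°: sec²(14.3°) = 1/0.9690² = 1.065.
Ratio = 3.663/1.065 = cos²(14.3°)/cos²(58.5°) ≈ 3.44.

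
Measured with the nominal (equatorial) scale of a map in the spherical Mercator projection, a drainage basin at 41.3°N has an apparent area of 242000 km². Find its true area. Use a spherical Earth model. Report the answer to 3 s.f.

For Mercator, h = k = sec φ (a conformal cylindrical projection has a single point scale, 1/cos φ).
Areal scale = k² = sec²φ = 1/cos²(41.3°) = 1/0.7513² = 1.772.
True area = apparent / (areal scale) = 242000 / 1.772 ≈ 137000 km².

137000 km²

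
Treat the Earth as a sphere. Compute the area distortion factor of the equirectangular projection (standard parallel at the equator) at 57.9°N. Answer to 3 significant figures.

1.88

For the equirectangular projection with φ₀ = 0 (plate carrée), h = 1 along meridians and k = sec φ along parallels.
Areal scale = h·k = 1 × sec φ; at 57.9°, h = 1.000, k = 1.882, so h·k = 1.882.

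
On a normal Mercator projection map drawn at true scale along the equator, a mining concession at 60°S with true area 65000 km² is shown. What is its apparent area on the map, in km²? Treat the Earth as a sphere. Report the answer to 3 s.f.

260000 km²

Mercator is conformal, so the point scale is isotropic: h = k = sec φ = 1/cos φ.
Areal scale = k² = sec²φ = 1/cos²(60°) = 1/0.5000² = 4.000.
Apparent area = 65000 × 4.000 ≈ 260000 km².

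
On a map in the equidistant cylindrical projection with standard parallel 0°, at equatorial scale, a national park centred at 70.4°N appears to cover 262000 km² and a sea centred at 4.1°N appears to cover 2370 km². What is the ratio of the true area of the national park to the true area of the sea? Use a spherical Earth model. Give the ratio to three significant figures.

37.2

On the plate carrée, areal scale = h·k = 1 × sec φ, so true area = apparent × cos φ.
True area of national park: 262000 × cos(70.4°) = 262000 × 0.3355 = 87890 km².
True area of sea: 2370 × cos(4.1°) = 2370 × 0.9974 = 2364 km².
Ratio = 87890 / 2364 ≈ 37.2.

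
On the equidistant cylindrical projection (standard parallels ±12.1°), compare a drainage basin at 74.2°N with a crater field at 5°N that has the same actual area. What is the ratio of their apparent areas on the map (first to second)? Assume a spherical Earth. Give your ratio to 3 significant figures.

The equidistant cylindrical projection with φ₀ = 12.1° has h = 1 (meridians true) and k = cos φ₀ / cos φ along parallels.
Areal scale at 74.2°: h·k = 1.000 × 3.591 = 3.591.
Areal scale at 5°: h·k = 1.000 × 0.9815 = 0.9815.
Ratio = 3.591/0.9815 ≈ 3.66.

3.66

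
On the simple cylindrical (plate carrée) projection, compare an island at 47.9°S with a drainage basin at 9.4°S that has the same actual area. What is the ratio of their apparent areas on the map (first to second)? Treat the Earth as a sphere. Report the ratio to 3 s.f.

1.47

For the equirectangular projection with φ₀ = 0 (plate carrée), h = 1 along meridians and k = sec φ along parallels.
Areal scale at 47.9°: h·k = 1.000 × 1.492 = 1.492.
Areal scale at 9.4°: h·k = 1.000 × 1.014 = 1.014.
Ratio = 1.492/1.014 ≈ 1.47.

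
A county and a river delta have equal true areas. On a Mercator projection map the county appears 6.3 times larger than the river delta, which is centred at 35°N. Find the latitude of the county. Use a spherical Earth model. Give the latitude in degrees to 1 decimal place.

71.0°

For equal true areas on Mercator, apparent areas scale as sec²φ, so the ratio is cos²φ₂ / cos²φ₁.
cos²φ₂ / cos²φ₁ = 6.3  ⇒  cos φ₁ = cos 35° / √6.3 = 0.8192/2.510 = 0.3264.
φ₁ = arccos(0.3264) ≈ 71.0°.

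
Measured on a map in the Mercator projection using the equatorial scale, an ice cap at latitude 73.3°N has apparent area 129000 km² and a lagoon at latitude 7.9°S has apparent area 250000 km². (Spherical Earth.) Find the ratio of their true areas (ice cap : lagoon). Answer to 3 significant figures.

0.0434

Since Mercator area scale is 1/cos²φ, the true area equals the apparent area multiplied by cos²φ.
True area of ice cap: 129000 × cos²(73.3°) = 129000 × 0.08258 = 10650 km².
True area of lagoon: 250000 × cos²(7.9°) = 250000 × 0.9811 = 245300 km².
Ratio = 10650 / 245300 ≈ 0.0434.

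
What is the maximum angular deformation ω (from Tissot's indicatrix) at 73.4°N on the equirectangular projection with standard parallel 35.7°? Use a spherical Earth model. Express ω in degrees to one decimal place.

57.3°

With standard parallel φ₀ = 35.7°, the equirectangular projection gives x = Rλ cos φ₀, y = Rφ, so h = 1 and k = cos 35.7° / cos φ.
At 73.4°: h = 1.000, k = 2.843; principal scales a = 2.843, b = 1.000.
sin(ω/2) = (a − b)/(a + b) = 1.843/3.843 = 0.4795, so ω = 2 arcsin(0.4795) ≈ 57.3°.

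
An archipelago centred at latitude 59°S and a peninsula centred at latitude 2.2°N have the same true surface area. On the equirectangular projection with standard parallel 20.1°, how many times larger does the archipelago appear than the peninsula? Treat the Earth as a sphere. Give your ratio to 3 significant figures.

1.94

The equidistant cylindrical projection with φ₀ = 20.1° has h = 1 (meridians true) and k = cos φ₀ / cos φ along parallels.
Areal scale at 59°: h·k = 1.000 × 1.823 = 1.823.
Areal scale at 2.2°: h·k = 1.000 × 0.9398 = 0.9398.
Ratio = 1.823/0.9398 ≈ 1.94.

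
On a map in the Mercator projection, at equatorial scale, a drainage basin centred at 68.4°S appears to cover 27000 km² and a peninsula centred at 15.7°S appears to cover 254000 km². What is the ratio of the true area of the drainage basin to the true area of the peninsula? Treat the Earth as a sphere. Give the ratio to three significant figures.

0.0155

On Mercator the areal scale is sec²φ, so true area = apparent × cos²φ.
True area of drainage basin: 27000 × cos²(68.4°) = 27000 × 0.1355 = 3659 km².
True area of peninsula: 254000 × cos²(15.7°) = 254000 × 0.9268 = 235400 km².
Ratio = 3659 / 235400 ≈ 0.0155.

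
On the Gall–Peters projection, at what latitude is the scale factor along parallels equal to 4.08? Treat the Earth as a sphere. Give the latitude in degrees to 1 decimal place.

80.0°

Gall–Peters is a cylindrical equal-area projection with standard parallels at ±45°. A cylindrical equal-area projection with standard parallel φ₀ has meridian scale h = cos φ / cos φ₀ and parallel scale k = cos φ₀ / cos φ (so areas are preserved, h·k = 1).
k = cos φ₀ / cos φ = 4.08  ⇒  cos φ = cos 45° / 4.08 = 0.1733.
φ = arccos(0.1733) ≈ 80.0°.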